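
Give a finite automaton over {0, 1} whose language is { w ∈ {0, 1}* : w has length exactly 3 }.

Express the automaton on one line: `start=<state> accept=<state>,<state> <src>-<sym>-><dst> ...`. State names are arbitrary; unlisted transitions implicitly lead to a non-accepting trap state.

start=s0 accept=s3 s0-0->s1 s0-1->s1 s1-0->s2 s1-1->s2 s2-0->s3 s2-1->s3 s3-0->s4 s3-1->s4 s4-0->s4 s4-1->s4

Count input length up to 4: every symbol moves from s0 toward s4, which means 'more than 3' and absorbs. Accept from {s3}.
A 5-state machine:
        0   1  
>  s0   s1  s1 
   s1   s2  s2 
   s2   s3  s3 
 * s3   s4  s4 
   s4   s4  s4 
(> = start, * = accepting)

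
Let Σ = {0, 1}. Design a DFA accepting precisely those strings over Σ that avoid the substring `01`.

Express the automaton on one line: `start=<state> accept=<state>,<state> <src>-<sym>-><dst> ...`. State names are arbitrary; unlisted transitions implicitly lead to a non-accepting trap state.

This is the complement of 'contains `01`'. Use the same substring-matching states — q0 through q2 holding how much of `01` has just been matched — but flip the accepting set: everything except the trap q2 accepts.
        0   1  
>* q0   q1  q0 
 * q1   q1  q2 
   q2   q2  q2 
(> = start, * = accepting)

start=q0 accept=q0,q1 q0-0->q1 q0-1->q0 q1-0->q1 q1-1->q2 q2-0->q2 q2-1->q2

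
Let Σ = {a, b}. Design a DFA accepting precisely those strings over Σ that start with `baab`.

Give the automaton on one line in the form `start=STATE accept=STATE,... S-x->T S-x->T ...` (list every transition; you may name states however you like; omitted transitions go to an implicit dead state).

Check the first 4 symbols one by one: S0 through S3 record how many have matched `baab` so far; any wrong symbol goes to the dead state S5. After all 4 match we enter the accepting sink S4.
With 6 states:
        a   b  
>  S0   S5  S1 
   S1   S2  S5 
   S2   S3  S5 
   S3   S5  S4 
 * S4   S4  S4 
   S5   S5  S5 
(> = start, * = accepting)

start=S0 accept=S4 S0-a->S5 S0-b->S1 S1-a->S2 S1-b->S5 S2-a->S3 S2-b->S5 S3-a->S5 S3-b->S4 S4-a->S4 S4-b->S4 S5-a->S5 S5-b->S5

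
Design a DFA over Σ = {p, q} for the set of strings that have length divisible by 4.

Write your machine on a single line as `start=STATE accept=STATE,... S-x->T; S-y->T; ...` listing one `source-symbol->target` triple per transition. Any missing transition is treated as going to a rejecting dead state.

start=A; accept=A; A-p->B; A-q->B; B-p->C; B-q->C; C-p->D; C-q->D; D-p->A; D-q->A

Count input length modulo 4: every symbol advances one step around the cycle A → B → C → D → A. Accept at A.
A 4-state machine:
       p  q 
>* A   B  B 
   B   C  C 
   C   D  D 
   D   A  A 
(> = start, * = accepting)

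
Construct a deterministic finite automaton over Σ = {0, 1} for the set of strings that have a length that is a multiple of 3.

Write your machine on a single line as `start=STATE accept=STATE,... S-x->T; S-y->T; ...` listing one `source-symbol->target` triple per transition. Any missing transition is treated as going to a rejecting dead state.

Only the length mod 3 matters, so use a 3-cycle: from any state, every input symbol moves to the next state, wrapping S2 back to S0. Mark S0 accepting.
A 3-state machine:
        0   1  
>* S0   S1  S1 
   S1   S2  S2 
   S2   S0  S0 
(> = start, * = accepting)

start=S0; accept=S0; S0-0->S1; S0-1->S1; S1-0->S2; S1-1->S2; S2-0->S0; S2-1->S0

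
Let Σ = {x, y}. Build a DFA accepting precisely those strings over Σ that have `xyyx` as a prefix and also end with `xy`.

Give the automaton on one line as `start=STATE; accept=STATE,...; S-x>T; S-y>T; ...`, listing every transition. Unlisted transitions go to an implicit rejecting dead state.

Run two small machines in parallel and take their product. One (6 states) tracks whether the input so far still matches the prefix `xyyx`; the other (3 states) tracks how much of the suffix `xy` has currently been matched. Each combined state is a pair, one component from each; accept when both components accept.
10 states suffice.
       x  y 
>  A   B  C 
   B   D  E 
   C   D  C 
   D   D  F 
   E   D  G 
   F   D  C 
   G   H  C 
   H   H  I 
 * I   H  J 
   J   H  J 
(> = start, * = accepting)

start=A; accept=I; A-x>B; A-y>C; B-x>D; B-y>E; C-x>D; C-y>C; D-x>D; D-y>F; E-x>D; E-y>G; F-x>D; F-y>C; G-x>H; G-y>C; H-x>H; H-y>I; I-x>H; I-y>J; J-x>H; J-y>J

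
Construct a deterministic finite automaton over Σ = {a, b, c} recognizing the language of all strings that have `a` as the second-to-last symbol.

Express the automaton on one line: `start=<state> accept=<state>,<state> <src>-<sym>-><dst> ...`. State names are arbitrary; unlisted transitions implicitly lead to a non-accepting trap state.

Because acceptance depends on a position counted from the end, the machine has to buffer the most recent 2 symbols. Make each state the string of the last up-to-2 symbols read; on input `x` shift the window left and append `x`. Accept when the buffered window has length 2 and begins with `a`.
A 13-state machine:
          a    b    c  
>  q0     q1   q2   q3 
   q1     q4   q5   q6 
   q2     q7   q8   q9 
   q3    q10  q11  q12 
 * q4     q4   q5   q6 
 * q5     q7   q8   q9 
 * q6    q10  q11  q12 
   q7     q4   q5   q6 
   q8     q7   q8   q9 
   q9    q10  q11  q12 
   q10    q4   q5   q6 
   q11    q7   q8   q9 
   q12   q10  q11  q12 
(> = start, * = accepting)

start=q0 accept=q4,q5,q6 q0-a->q1 q0-b->q2 q0-c->q3 q1-a->q4 q1-b->q5 q1-c->q6 q2-a->q7 q2-b->q8 q2-c->q9 q3-a->q10 q3-b->q11 q3-c->q12 q4-a->q4 q4-b->q5 q4-c->q6 q5-a->q7 q5-b->q8 q5-c->q9 q6-a->q10 q6-b->q11 q6-c->q12 q7-a->q4 q7-b->q5 q7-c->q6 q8-a->q7 q8-b->q8 q8-c->q9 q9-a->q10 q9-b->q11 q9-c->q12 q10-a->q4 q10-b->q5 q10-c->q6 q11-a->q7 q11-b->q8 q11-c->q9 q12-a->q10 q12-b->q11 q12-c->q12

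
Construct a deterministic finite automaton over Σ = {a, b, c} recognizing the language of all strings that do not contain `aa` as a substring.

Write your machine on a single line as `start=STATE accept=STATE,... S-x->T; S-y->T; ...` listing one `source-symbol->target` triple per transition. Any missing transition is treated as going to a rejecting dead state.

start=s0; accept=s0,s1; s0-a->s1; s0-b->s0; s0-c->s0; s1-a->s2; s1-b->s0; s1-c->s0; s2-a->s2; s2-b->s2; s2-c->s2

This is the complement of 'contains `aa`'. Use the same substring-matching states — s0 through s2 holding how much of `aa` has just been matched — but flip the accepting set: everything except the trap s2 accepts.
        a   b   c  
>* s0   s1  s0  s0 
 * s1   s2  s0  s0 
   s2   s2  s2  s2 
(> = start, * = accepting)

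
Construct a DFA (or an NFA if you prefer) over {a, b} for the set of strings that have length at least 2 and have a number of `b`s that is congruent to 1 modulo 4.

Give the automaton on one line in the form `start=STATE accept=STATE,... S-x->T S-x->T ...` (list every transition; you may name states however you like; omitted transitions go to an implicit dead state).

Run two small machines in parallel and take their product. The first has 4 states tracking the input length, saturating at 3; the second has 4 states tracking the count of `b`s modulo 4. A product state is a pair (one from each), accepting exactly when both do. After merging equivalent states the machine shrinks.
With 6 states:
        a   b  
>  s0   s1  s2 
   s1   s1  s3 
   s2   s3  s4 
 * s3   s3  s4 
   s4   s4  s5 
   s5   s5  s1 
(> = start, * = accepting)

start=s0 accept=s3 s0-a->s1 s0-b->s2 s1-a->s1 s1-b->s3 s2-a->s3 s2-b->s4 s3-a->s3 s3-b->s4 s4-a->s4 s4-b->s5 s5-a->s5 s5-b->s1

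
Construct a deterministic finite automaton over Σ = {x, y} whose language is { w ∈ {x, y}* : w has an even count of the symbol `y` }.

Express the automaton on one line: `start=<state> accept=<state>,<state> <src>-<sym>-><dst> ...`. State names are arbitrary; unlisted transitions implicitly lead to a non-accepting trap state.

Keep the running count of `y`s modulo 2: each `y` advances along the cycle q0 → q1 → q0 while other symbols loop. Accept at q0.
With 2 states:
        x   y  
>* q0   q0  q1 
   q1   q1  q0 
(> = start, * = accepting)

start=q0 accept=q0 q0-x->q0 q0-y->q1 q1-x->q1 q1-y->q0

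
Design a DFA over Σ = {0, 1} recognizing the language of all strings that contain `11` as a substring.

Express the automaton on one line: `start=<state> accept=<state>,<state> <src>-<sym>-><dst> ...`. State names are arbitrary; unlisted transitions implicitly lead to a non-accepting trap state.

Track how much of `11` has been matched so far: state q0 is no progress, q2 is the absorbing accept state reached once `11` has occurred. Intermediate states record partial matches; on a mismatch, fall back to the longest reusable overlap.
3 states suffice.
        0   1  
>  q0   q0  q1 
   q1   q0  q2 
 * q2   q2  q2 
(> = start, * = accepting)

start=q0 accept=q2 q0-0->q0 q0-1->q1 q1-0->q0 q1-1->q2 q2-0->q2 q2-1->q2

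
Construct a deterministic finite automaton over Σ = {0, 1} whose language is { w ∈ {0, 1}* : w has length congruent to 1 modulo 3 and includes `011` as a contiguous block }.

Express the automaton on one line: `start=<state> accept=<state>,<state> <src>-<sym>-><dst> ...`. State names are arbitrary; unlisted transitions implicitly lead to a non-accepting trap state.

Handle the two conditions separately and then intersect. The first has 3 states tracking the input length modulo 3; the second has 4 states tracking whether and how much of `011` has been seen. A product state is a pair (one from each), accepting exactly when both do.
With 12 states:
       0  1 
>  A   B  C 
   B   D  E 
   C   D  F 
   D   G  H 
   E   G  I 
   F   G  A 
   G   B  J 
   H   B  K 
   I   K  K 
   J   D  L 
 * K   L  L 
   L   I  I 
(> = start, * = accepting)

start=A accept=K A-0->B A-1->C B-0->D B-1->E C-0->D C-1->F D-0->G D-1->H E-0->G E-1->I F-0->G F-1->A G-0->B G-1->J H-0->B H-1->K I-0->K I-1->K J-0->D J-1->L K-0->L K-1->L L-0->I L-1->I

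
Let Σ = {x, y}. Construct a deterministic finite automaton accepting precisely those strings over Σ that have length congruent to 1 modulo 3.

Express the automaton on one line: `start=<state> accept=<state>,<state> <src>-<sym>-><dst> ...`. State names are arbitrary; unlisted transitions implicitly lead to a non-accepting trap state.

Count input length modulo 3: every symbol advances one step around the cycle q0 → q1 → q2 → q0. Accept at q1.
With 3 states:
        x   y  
>  q0   q1  q1 
 * q1   q2  q2 
   q2   q0  q0 
(> = start, * = accepting)

start=q0 accept=q1 q0-x->q1 q0-y->q1 q1-x->q2 q1-y->q2 q2-x->q0 q2-y->q0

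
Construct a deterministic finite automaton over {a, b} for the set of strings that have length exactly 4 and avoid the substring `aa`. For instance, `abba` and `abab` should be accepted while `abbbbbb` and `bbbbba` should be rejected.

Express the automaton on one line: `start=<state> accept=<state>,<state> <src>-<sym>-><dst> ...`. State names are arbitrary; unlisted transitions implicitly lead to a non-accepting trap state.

Build one automaton per condition and run them in lockstep. One (6 states) tracks the input length, saturating at 5; the other (3 states) tracks partial matches of the forbidden pattern `aa`. Each combined state is a pair, one component from each; accept when both components accept. Minimizing collapses redundant product states.
        a   b  
>  S0   S1  S2 
   S1   S3  S4 
   S2   S5  S4 
   S3   S3  S3 
   S4   S6  S7 
   S5   S3  S7 
   S6   S3  S8 
   S7   S8  S8 
 * S8   S3  S3 
(> = start, * = accepting)

start=S0 accept=S8 S0-a->S1 S0-b->S2 S1-a->S3 S1-b->S4 S2-a->S5 S2-b->S4 S3-a->S3 S3-b->S3 S4-a->S6 S4-b->S7 S5-a->S3 S5-b->S7 S6-a->S3 S6-b->S8 S7-a->S8 S7-b->S8 S8-a->S3 S8-b->S3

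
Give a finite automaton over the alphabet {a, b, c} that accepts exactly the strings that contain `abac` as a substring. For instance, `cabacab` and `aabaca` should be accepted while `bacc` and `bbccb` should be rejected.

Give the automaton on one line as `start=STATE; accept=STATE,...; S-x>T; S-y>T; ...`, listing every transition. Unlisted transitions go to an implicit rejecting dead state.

Track how much of `abac` has been matched so far: state S0 is no progress, S4 is the absorbing accept state reached once `abac` has occurred. Intermediate states record partial matches; on a mismatch, fall back to the longest reusable overlap.
5 states suffice.
        a   b   c  
>  S0   S1  S0  S0 
   S1   S1  S2  S0 
   S2   S3  S0  S0 
   S3   S1  S2  S4 
 * S4   S4  S4  S4 
(> = start, * = accepting)

start=S0; accept=S4; S0-a>S1; S0-b>S0; S0-c>S0; S1-a>S1; S1-b>S2; S1-c>S0; S2-a>S3; S2-b>S0; S2-c>S0; S3-a>S1; S3-b>S2; S3-c>S4; S4-a>S4; S4-b>S4; S4-c>S4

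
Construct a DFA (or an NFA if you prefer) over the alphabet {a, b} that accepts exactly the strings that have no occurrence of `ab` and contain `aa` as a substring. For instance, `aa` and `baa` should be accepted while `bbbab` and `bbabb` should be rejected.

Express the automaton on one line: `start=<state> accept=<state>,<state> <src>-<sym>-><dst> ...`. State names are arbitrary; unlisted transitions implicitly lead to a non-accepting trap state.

Run two small machines in parallel and take their product. One (3 states) tracks partial matches of the forbidden pattern `ab`; the other (3 states) tracks whether and how much of `aa` has been seen. Each combined state is a pair, one component from each; accept when both components accept. After merging equivalent states the machine shrinks.
4 states suffice.
        a   b  
>  q0   q1  q0 
   q1   q2  q3 
 * q2   q2  q3 
   q3   q3  q3 
(> = start, * = accepting)

start=q0 accept=q2 q0-a->q1 q0-b->q0 q1-a->q2 q1-b->q3 q2-a->q2 q2-b->q3 q3-a->q3 q3-b->q3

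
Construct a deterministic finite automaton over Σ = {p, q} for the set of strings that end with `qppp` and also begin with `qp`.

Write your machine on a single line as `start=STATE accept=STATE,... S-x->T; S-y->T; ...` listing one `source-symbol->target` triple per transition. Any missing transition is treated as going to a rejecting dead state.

start=S0; accept=S6; S0-p->S1; S0-q->S2; S1-p->S1; S1-q->S1; S2-p->S3; S2-q->S1; S3-p->S4; S3-q->S5; S4-p->S6; S4-q->S5; S5-p->S3; S5-q->S5; S6-p->S7; S6-q->S5; S7-p->S7; S7-q->S5

Build one automaton per condition and run them in lockstep. One (5 states) tracks how much of the suffix `qppp` has currently been matched; the other (4 states) tracks whether the input so far still matches the prefix `qp`. Each combined state is a pair, one component from each; accept when both components accept. Minimizing collapses redundant product states.
With 8 states:
        p   q  
>  S0   S1  S2 
   S1   S1  S1 
   S2   S3  S1 
   S3   S4  S5 
   S4   S6  S5 
   S5   S3  S5 
 * S6   S7  S5 
   S7   S7  S5 
(> = start, * = accepting)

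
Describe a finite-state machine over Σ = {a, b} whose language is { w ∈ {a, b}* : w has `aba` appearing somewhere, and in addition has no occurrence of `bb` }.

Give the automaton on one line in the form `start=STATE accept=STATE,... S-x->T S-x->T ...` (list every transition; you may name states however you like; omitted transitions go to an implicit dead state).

Build one automaton per condition and run them in lockstep. One (4 states) tracks whether and how much of `aba` has been seen; the other (3 states) tracks partial matches of the forbidden pattern `bb`. Each combined state is a pair, one component from each; accept when both components accept. After merging equivalent states the machine shrinks.
        a   b  
>  s0   s1  s2 
   s1   s1  s3 
   s2   s1  s4 
   s3   s5  s4 
   s4   s4  s4 
 * s5   s5  s6 
 * s6   s5  s4 
(> = start, * = accepting)

start=s0 accept=s5,s6 s0-a->s1 s0-b->s2 s1-a->s1 s1-b->s3 s2-a->s1 s2-b->s4 s3-a->s5 s3-b->s4 s4-a->s4 s4-b->s4 s5-a->s5 s5-b->s6 s6-a->s5 s6-b->s4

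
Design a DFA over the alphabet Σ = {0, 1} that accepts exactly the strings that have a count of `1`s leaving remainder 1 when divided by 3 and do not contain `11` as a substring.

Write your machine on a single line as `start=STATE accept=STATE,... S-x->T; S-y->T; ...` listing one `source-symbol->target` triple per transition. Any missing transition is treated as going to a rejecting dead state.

Build one automaton per condition and run them in lockstep. The first has 3 states tracking the count of `1`s modulo 3; the second has 3 states tracking partial matches of the forbidden pattern `11`. A product state is a pair (one from each), accepting exactly when both do. After merging equivalent states the machine shrinks.
7 states suffice.
        0   1  
>  S0   S0  S1 
 * S1   S2  S3 
 * S2   S2  S4 
   S3   S3  S3 
   S4   S5  S3 
   S5   S5  S6 
   S6   S0  S3 
(> = start, * = accepting)

start=S0; accept=S1,S2; S0-0->S0; S0-1->S1; S1-0->S2; S1-1->S3; S2-0->S2; S2-1->S4; S3-0->S3; S3-1->S3; S4-0->S5; S4-1->S3; S5-0->S5; S5-1->S6; S6-0->S0; S6-1->S3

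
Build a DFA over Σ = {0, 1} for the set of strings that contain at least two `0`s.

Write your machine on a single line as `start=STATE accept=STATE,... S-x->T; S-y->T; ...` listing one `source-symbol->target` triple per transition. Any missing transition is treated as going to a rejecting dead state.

start=S0; accept=S2,S3; S0-0->S1; S0-1->S0; S1-0->S2; S1-1->S1; S2-0->S3; S2-1->S2; S3-0->S3; S3-1->S3

Only the number of `0`s matters, and only up to 3. Make a chain S0 → S1 → S2 → S3 advanced by each `0` (with S3 absorbing); every other symbol self-loops. The accepting set is {S2, S3}.
With 4 states:
        0   1  
>  S0   S1  S0 
   S1   S2  S1 
 * S2   S3  S2 
 * S3   S3  S3 
(> = start, * = accepting)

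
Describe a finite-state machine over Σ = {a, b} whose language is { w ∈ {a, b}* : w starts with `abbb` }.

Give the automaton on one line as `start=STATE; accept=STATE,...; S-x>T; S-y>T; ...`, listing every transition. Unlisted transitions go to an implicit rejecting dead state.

Check the first 4 symbols one by one: s0 through s3 record how many have matched `abbb` so far; any wrong symbol goes to the dead state s5. After all 4 match we enter the accepting sink s4.
6 states suffice.
        a   b  
>  s0   s1  s5 
   s1   s5  s2 
   s2   s5  s3 
   s3   s5  s4 
 * s4   s4  s4 
   s5   s5  s5 
(> = start, * = accepting)

start=s0; accept=s4; s0-a>s1; s0-b>s5; s1-a>s5; s1-b>s2; s2-a>s5; s2-b>s3; s3-a>s5; s3-b>s4; s4-a>s4; s4-b>s4; s5-a>s5; s5-b>s5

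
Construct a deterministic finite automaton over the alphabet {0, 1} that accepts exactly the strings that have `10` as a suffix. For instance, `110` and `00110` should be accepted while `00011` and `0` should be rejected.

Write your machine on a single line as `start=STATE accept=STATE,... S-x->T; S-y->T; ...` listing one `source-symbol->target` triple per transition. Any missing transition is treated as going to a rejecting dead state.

Let each state record the length of the longest suffix of the input read so far that is also a prefix of `10`. S1 means the last symbol is `1`; S2 means the last 2 symbols are `10`. Accept only at S2, where the string currently ends in `10`.
A 3-state machine:
        0   1  
>  S0   S0  S1 
   S1   S2  S1 
 * S2   S0  S1 
(> = start, * = accepting)

start=S0; accept=S2; S0-0->S0; S0-1->S1; S1-0->S2; S1-1->S1; S2-0->S0; S2-1->S1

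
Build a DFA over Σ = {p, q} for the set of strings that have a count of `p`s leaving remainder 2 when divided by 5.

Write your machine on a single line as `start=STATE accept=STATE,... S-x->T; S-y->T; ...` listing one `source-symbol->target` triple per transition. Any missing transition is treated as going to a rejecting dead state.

Keep the running count of `p`s modulo 5: each `p` advances along the cycle A → B → C → D → E → A while other symbols loop. Accept at C.
       p  q 
>  A   B  A 
   B   C  B 
 * C   D  C 
   D   E  D 
   E   A  E 
(> = start, * = accepting)

start=A; accept=C; A-p->B; A-q->A; B-p->C; B-q->B; C-p->D; C-q->C; D-p->E; D-q->D; E-p->A; E-q->E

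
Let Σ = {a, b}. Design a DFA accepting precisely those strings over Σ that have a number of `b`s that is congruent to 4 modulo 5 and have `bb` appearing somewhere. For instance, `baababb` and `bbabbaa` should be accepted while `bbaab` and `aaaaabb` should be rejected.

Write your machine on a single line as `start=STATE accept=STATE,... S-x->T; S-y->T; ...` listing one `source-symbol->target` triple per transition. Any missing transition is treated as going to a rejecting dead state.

start=q0; accept=q7; q0-a->q0; q0-b->q1; q1-a->q2; q1-b->q3; q2-a->q2; q2-b->q4; q3-a->q3; q3-b->q5; q4-a->q6; q4-b->q5; q5-a->q5; q5-b->q7; q6-a->q6; q6-b->q8; q7-a->q7; q7-b->q9; q8-a->q10; q8-b->q7; q9-a->q9; q9-b->q11; q10-a->q10; q10-b->q12; q11-a->q11; q11-b->q3; q12-a->q13; q12-b->q9; q13-a->q13; q13-b->q14; q14-a->q0; q14-b->q11

Run two small machines in parallel and take their product. The first has 5 states tracking the count of `b`s modulo 5; the second has 3 states tracking whether and how much of `bb` has been seen. A product state is a pair (one from each), accepting exactly when both do.
15 states suffice.
          a    b  
>  q0     q0   q1 
   q1     q2   q3 
   q2     q2   q4 
   q3     q3   q5 
   q4     q6   q5 
   q5     q5   q7 
   q6     q6   q8 
 * q7     q7   q9 
   q8    q10   q7 
   q9     q9  q11 
   q10   q10  q12 
   q11   q11   q3 
   q12   q13   q9 
   q13   q13  q14 
   q14    q0  q11 
(> = start, * = accepting)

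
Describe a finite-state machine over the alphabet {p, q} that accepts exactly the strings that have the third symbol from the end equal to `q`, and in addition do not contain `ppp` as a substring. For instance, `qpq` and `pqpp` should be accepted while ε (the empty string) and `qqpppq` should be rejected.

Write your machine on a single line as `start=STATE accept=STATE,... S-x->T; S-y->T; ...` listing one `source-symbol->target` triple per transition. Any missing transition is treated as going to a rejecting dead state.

Handle the two conditions separately and then intersect. One (15 states) tracks the last 3 symbols read; the other (4 states) tracks partial matches of the forbidden pattern `ppp`. Each combined state is a pair, one component from each; accept when both components accept.
22 states suffice.
       p  q 
>  A   B  C 
   B   D  E 
   C   F  G 
   D   H  I 
   E   J  K 
   F   L  M 
   G   N  O 
   H   H  P 
   I   J  K 
   J   L  M 
   K   N  O 
 * L   H  I 
 * M   J  K 
 * N   L  M 
 * O   N  O 
   P   Q  R 
   Q   S  T 
   R   U  V 
   S   H  P 
   T   Q  R 
   U   S  T 
   V   U  V 
(> = start, * = accepting)

start=A; accept=L,M,N,O; A-p->B; A-q->C; B-p->D; B-q->E; C-p->F; C-q->G; D-p->H; D-q->I; E-p->J; E-q->K; F-p->L; F-q->M; G-p->N; G-q->O; H-p->H; H-q->P; I-p->J; I-q->K; J-p->L; J-q->M; K-p->N; K-q->O; L-p->H; L-q->I; M-p->J; M-q->K; N-p->L; N-q->M; O-p->N; O-q->O; P-p->Q; P-q->R; Q-p->S; Q-q->T; R-p->U; R-q->V; S-p->H; S-q->P; T-p->Q; T-q->R; U-p->S; U-q->T; V-p->U; V-q->V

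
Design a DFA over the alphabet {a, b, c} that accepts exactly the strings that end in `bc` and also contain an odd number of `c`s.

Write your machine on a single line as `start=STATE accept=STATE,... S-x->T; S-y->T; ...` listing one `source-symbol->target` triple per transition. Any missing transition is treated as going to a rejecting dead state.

start=s0; accept=s3; s0-a->s0; s0-b->s1; s0-c->s2; s1-a->s0; s1-b->s1; s1-c->s3; s2-a->s2; s2-b->s4; s2-c->s0; s3-a->s2; s3-b->s4; s3-c->s0; s4-a->s2; s4-b->s4; s4-c->s5; s5-a->s0; s5-b->s1; s5-c->s2

Handle the two conditions separately and then intersect. The first has 3 states tracking how much of the suffix `bc` has currently been matched; the second has 2 states tracking the count of `c`s modulo 2. A product state is a pair (one from each), accepting exactly when both do.
        a   b   c  
>  s0   s0  s1  s2 
   s1   s0  s1  s3 
   s2   s2  s4  s0 
 * s3   s2  s4  s0 
   s4   s2  s4  s5 
   s5   s0  s1  s2 
(> = start, * = accepting)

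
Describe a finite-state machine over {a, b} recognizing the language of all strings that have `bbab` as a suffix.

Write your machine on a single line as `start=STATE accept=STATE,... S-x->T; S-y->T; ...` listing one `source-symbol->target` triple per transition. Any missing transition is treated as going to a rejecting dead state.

start=s0; accept=s4; s0-a->s0; s0-b->s1; s1-a->s0; s1-b->s2; s2-a->s3; s2-b->s2; s3-a->s0; s3-b->s4; s4-a->s0; s4-b->s2

Let each state record the length of the longest suffix of the input read so far that is also a prefix of `bbab`. s1 means the last symbol is `b`; s2 means the last 2 symbols are `bb`; s3 means the last 3 symbols are `bba`; s4 means the last 4 symbols are `bbab`. Accept only at s4, where the string currently ends in `bbab`.
        a   b  
>  s0   s0  s1 
   s1   s0  s2 
   s2   s3  s2 
   s3   s0  s4 
 * s4   s0  s2 
(> = start, * = accepting)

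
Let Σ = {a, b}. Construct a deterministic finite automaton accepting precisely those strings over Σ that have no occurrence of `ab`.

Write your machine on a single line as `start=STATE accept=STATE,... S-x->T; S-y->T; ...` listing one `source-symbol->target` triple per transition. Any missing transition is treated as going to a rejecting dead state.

start=S0; accept=S0,S1; S0-a->S1; S0-b->S0; S1-a->S1; S1-b->S2; S2-a->S2; S2-b->S2

Track partial matches of the forbidden pattern `ab`. State S2 is a dead state reached once `ab` has occurred; every other state accepts. S0 means no part of `ab` is currently matched.
        a   b  
>* S0   S1  S0 
 * S1   S1  S2 
   S2   S2  S2 
(> = start, * = accepting)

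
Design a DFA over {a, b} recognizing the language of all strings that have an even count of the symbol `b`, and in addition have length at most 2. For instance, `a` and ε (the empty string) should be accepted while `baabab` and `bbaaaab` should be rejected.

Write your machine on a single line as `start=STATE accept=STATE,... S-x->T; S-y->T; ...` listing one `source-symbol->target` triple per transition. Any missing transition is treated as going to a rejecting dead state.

start=q0; accept=q0,q1,q3; q0-a->q1; q0-b->q2; q1-a->q3; q1-b->q4; q2-a->q4; q2-b->q3; q3-a->q4; q3-b->q4; q4-a->q4; q4-b->q4

Build one automaton per condition and run them in lockstep. One (2 states) tracks the count of `b`s modulo 2; the other (4 states) tracks the input length, saturating at 3. Each combined state is a pair, one component from each; accept when both components accept. After merging equivalent states the machine shrinks.
With 5 states:
        a   b  
>* q0   q1  q2 
 * q1   q3  q4 
   q2   q4  q3 
 * q3   q4  q4 
   q4   q4  q4 
(> = start, * = accepting)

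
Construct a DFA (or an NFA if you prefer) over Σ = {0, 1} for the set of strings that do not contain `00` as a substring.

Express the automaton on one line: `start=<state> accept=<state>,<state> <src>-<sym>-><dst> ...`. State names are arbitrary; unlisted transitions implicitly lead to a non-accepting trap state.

This is the complement of 'contains `00`'. Use the same substring-matching states — q0 through q2 holding how much of `00` has just been matched — but flip the accepting set: everything except the trap q2 accepts.
        0   1  
>* q0   q1  q0 
 * q1   q2  q0 
   q2   q2  q2 
(> = start, * = accepting)

start=q0 accept=q0,q1 q0-0->q1 q0-1->q0 q1-0->q2 q1-1->q0 q2-0->q2 q2-1->q2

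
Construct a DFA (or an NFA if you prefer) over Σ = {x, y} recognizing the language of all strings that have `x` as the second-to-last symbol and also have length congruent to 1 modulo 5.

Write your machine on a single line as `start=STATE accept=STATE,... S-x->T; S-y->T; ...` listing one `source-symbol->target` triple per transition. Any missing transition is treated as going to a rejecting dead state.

start=q0; accept=q19,q20; q0-x->q1; q0-y->q2; q1-x->q3; q1-y->q4; q2-x->q5; q2-y->q6; q3-x->q7; q3-y->q8; q4-x->q9; q4-y->q10; q5-x->q7; q5-y->q8; q6-x->q9; q6-y->q10; q7-x->q11; q7-y->q12; q8-x->q13; q8-y->q14; q9-x->q11; q9-y->q12; q10-x->q13; q10-y->q14; q11-x->q15; q11-y->q16; q12-x->q17; q12-y->q18; q13-x->q15; q13-y->q16; q14-x->q17; q14-y->q18; q15-x->q19; q15-y->q20; q16-x->q21; q16-y->q22; q17-x->q19; q17-y->q20; q18-x->q21; q18-y->q22; q19-x->q3; q19-y->q4; q20-x->q5; q20-y->q6; q21-x->q3; q21-y->q4; q22-x->q5; q22-y->q6

Run two small machines in parallel and take their product. One (7 states) tracks the last 2 symbols read; the other (5 states) tracks the input length modulo 5. Each combined state is a pair, one component from each; accept when both components accept.
A 23-state machine:
          x    y  
>  q0     q1   q2 
   q1     q3   q4 
   q2     q5   q6 
   q3     q7   q8 
   q4     q9  q10 
   q5     q7   q8 
   q6     q9  q10 
   q7    q11  q12 
   q8    q13  q14 
   q9    q11  q12 
   q10   q13  q14 
   q11   q15  q16 
   q12   q17  q18 
   q13   q15  q16 
   q14   q17  q18 
   q15   q19  q20 
   q16   q21  q22 
   q17   q19  q20 
   q18   q21  q22 
 * q19    q3   q4 
 * q20    q5   q6 
   q21    q3   q4 
   q22    q5   q6 
(> = start, * = accepting)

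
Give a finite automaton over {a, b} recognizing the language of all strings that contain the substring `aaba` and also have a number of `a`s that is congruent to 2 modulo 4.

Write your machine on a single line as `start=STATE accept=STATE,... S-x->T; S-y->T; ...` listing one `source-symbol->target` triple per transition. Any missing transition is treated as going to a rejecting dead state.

start=q0; accept=q19; q0-a->q1; q0-b->q0; q1-a->q2; q1-b->q3; q2-a->q4; q2-b->q5; q3-a->q6; q3-b->q3; q4-a->q7; q4-b->q8; q5-a->q9; q5-b->q10; q6-a->q4; q6-b->q10; q7-a->q11; q7-b->q12; q8-a->q13; q8-b->q14; q9-a->q13; q9-b->q9; q10-a->q15; q10-b->q10; q11-a->q2; q11-b->q16; q12-a->q17; q12-b->q0; q13-a->q17; q13-b->q13; q14-a->q18; q14-b->q14; q15-a->q7; q15-b->q14; q16-a->q19; q16-b->q3; q17-a->q19; q17-b->q17; q18-a->q11; q18-b->q0; q19-a->q9; q19-b->q19

Run two small machines in parallel and take their product. The first has 5 states tracking whether and how much of `aaba` has been seen; the second has 4 states tracking the count of `a`s modulo 4. A product state is a pair (one from each), accepting exactly when both do.
20 states suffice.
          a    b  
>  q0     q1   q0 
   q1     q2   q3 
   q2     q4   q5 
   q3     q6   q3 
   q4     q7   q8 
   q5     q9  q10 
   q6     q4  q10 
   q7    q11  q12 
   q8    q13  q14 
   q9    q13   q9 
   q10   q15  q10 
   q11    q2  q16 
   q12   q17   q0 
   q13   q17  q13 
   q14   q18  q14 
   q15    q7  q14 
   q16   q19   q3 
   q17   q19  q17 
   q18   q11   q0 
 * q19    q9  q19 
(> = start, * = accepting)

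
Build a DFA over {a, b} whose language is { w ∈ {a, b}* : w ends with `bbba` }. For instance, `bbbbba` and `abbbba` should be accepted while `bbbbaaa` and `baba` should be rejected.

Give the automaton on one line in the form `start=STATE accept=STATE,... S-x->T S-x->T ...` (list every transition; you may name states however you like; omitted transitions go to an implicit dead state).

Let each state record the length of the longest suffix of the input read so far that is also a prefix of `bbba`. q1 means the last symbol is `b`; q2 means the last 2 symbols are `bb`; q3 means the last 3 symbols are `bbb`; q4 means the last 4 symbols are `bbba`. Accept only at q4, where the string currently ends in `bbba`.
5 states suffice.
        a   b  
>  q0   q0  q1 
   q1   q0  q2 
   q2   q0  q3 
   q3   q4  q3 
 * q4   q0  q1 
(> = start, * = accepting)

start=q0 accept=q4 q0-a->q0 q0-b->q1 q1-a->q0 q1-b->q2 q2-a->q0 q2-b->q3 q3-a->q4 q3-b->q3 q4-a->q0 q4-b->q1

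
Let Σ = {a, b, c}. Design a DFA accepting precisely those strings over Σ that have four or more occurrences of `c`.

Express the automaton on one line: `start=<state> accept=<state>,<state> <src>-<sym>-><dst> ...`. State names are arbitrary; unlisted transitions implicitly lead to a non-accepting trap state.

Count `c`s, saturating at 5: states q0 through q4 mean 0 through 4 `c`s seen; q5 means more than 4. Each `c` increments (capped at q5); other symbols loop. Accept from {q4, q5}.
6 states suffice.
        a   b   c  
>  q0   q0  q0  q1 
   q1   q1  q1  q2 
   q2   q2  q2  q3 
   q3   q3  q3  q4 
 * q4   q4  q4  q5 
 * q5   q5  q5  q5 
(> = start, * = accepting)

start=q0 accept=q4,q5 q0-a->q0 q0-b->q0 q0-c->q1 q1-a->q1 q1-b->q1 q1-c->q2 q2-a->q2 q2-b->q2 q2-c->q3 q3-a->q3 q3-b->q3 q3-c->q4 q4-a->q4 q4-b->q4 q4-c->q5 q5-a->q5 q5-b->q5 q5-c->q5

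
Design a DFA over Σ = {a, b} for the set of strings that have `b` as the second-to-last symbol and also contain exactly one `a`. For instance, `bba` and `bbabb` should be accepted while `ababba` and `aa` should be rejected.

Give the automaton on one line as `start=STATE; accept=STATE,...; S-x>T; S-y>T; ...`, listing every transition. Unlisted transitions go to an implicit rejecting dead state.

Build one automaton per condition and run them in lockstep. One (7 states) tracks the last 2 symbols read; the other (3 states) tracks the count of `a`s, saturating at 2. Each combined state is a pair, one component from each; accept when both components accept. Equivalent product states are then merged.
        a   b  
>  q0   q1  q2 
   q1   q3  q4 
   q2   q5  q2 
   q3   q3  q3 
   q4   q3  q6 
 * q5   q3  q4 
 * q6   q3  q6 
(> = start, * = accepting)

start=q0; accept=q5,q6; q0-a>q1; q0-b>q2; q1-a>q3; q1-b>q4; q2-a>q5; q2-b>q2; q3-a>q3; q3-b>q3; q4-a>q3; q4-b>q6; q5-a>q3; q5-b>q4; q6-a>q3; q6-b>q6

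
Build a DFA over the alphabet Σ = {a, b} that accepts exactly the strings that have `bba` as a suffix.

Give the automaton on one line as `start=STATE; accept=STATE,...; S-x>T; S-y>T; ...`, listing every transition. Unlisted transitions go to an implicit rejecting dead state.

start=q0; accept=q3; q0-a>q0; q0-b>q1; q1-a>q0; q1-b>q2; q2-a>q3; q2-b>q2; q3-a>q0; q3-b>q1

Remember how much of `bba` the current input suffix matches. State q0 means no match yet; q1 means the last symbol is `b`; q2 means the last 2 symbols are `bb`; q3 means the last 3 symbols are `bba`. Only q3 accepts. On a mismatch, fall back to the longest proper suffix that is still a prefix of `bba`.
4 states suffice.
        a   b  
>  q0   q0  q1 
   q1   q0  q2 
   q2   q3  q2 
 * q3   q0  q1 
(> = start, * = accepting)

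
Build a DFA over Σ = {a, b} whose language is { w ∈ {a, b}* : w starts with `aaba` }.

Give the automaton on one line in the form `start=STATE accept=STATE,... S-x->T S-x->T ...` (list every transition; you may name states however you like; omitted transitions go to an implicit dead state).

Walk along `aaba` while the input agrees: from S0 take `a` to S1, and so on. Any deviation drops to the rejecting sink S5. Once S4 is reached the prefix is confirmed and every continuation is accepted.
With 6 states:
        a   b  
>  S0   S1  S5 
   S1   S2  S5 
   S2   S5  S3 
   S3   S4  S5 
 * S4   S4  S4 
   S5   S5  S5 
(> = start, * = accepting)

start=S0 accept=S4 S0-a->S1 S0-b->S5 S1-a->S2 S1-b->S5 S2-a->S5 S2-b->S3 S3-a->S4 S3-b->S5 S4-a->S4 S4-b->S4 S5-a->S5 S5-b->S5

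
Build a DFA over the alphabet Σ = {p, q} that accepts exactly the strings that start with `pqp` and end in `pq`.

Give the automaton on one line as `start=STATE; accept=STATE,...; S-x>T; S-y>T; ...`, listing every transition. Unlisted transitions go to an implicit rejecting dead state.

start=S0; accept=S5; S0-p>S1; S0-q>S2; S1-p>S2; S1-q>S3; S2-p>S2; S2-q>S2; S3-p>S4; S3-q>S2; S4-p>S4; S4-q>S5; S5-p>S4; S5-q>S6; S6-p>S4; S6-q>S6

Handle the two conditions separately and then intersect. The first has 5 states tracking whether the input so far still matches the prefix `pqp`; the second has 3 states tracking how much of the suffix `pq` has currently been matched. A product state is a pair (one from each), accepting exactly when both do. Equivalent product states are then merged.
        p   q  
>  S0   S1  S2 
   S1   S2  S3 
   S2   S2  S2 
   S3   S4  S2 
   S4   S4  S5 
 * S5   S4  S6 
   S6   S4  S6 
(> = start, * = accepting)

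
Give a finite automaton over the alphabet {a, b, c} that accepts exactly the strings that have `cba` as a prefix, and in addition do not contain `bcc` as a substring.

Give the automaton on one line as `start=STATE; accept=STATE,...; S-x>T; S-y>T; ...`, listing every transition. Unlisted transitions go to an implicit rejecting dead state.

start=q0; accept=q4,q5,q6; q0-a>q1; q0-b>q1; q0-c>q2; q1-a>q1; q1-b>q1; q1-c>q1; q2-a>q1; q2-b>q3; q2-c>q1; q3-a>q4; q3-b>q1; q3-c>q1; q4-a>q4; q4-b>q5; q4-c>q4; q5-a>q4; q5-b>q5; q5-c>q6; q6-a>q4; q6-b>q5; q6-c>q1

Handle the two conditions separately and then intersect. One (5 states) tracks whether the input so far still matches the prefix `cba`; the other (4 states) tracks partial matches of the forbidden pattern `bcc`. Each combined state is a pair, one component from each; accept when both components accept. Minimizing collapses redundant product states.
        a   b   c  
>  q0   q1  q1  q2 
   q1   q1  q1  q1 
   q2   q1  q3  q1 
   q3   q4  q1  q1 
 * q4   q4  q5  q4 
 * q5   q4  q5  q6 
 * q6   q4  q5  q1 
(> = start, * = accepting)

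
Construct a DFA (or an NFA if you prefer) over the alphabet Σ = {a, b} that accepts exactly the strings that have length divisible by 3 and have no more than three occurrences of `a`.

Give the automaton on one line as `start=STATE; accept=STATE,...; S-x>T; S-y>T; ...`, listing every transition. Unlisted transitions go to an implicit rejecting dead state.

start=S0; accept=S0,S6,S7,S8; S0-a>S1; S0-b>S2; S1-a>S3; S1-b>S4; S2-a>S4; S2-b>S5; S3-a>S6; S3-b>S7; S4-a>S7; S4-b>S8; S5-a>S8; S5-b>S0; S6-a>S9; S6-b>S10; S7-a>S10; S7-b>S11; S8-a>S11; S8-b>S1; S9-a>S9; S9-b>S9; S10-a>S9; S10-b>S12; S11-a>S12; S11-b>S3; S12-a>S9; S12-b>S6

Build one automaton per condition and run them in lockstep. One (3 states) tracks the input length modulo 3; the other (5 states) tracks the count of `a`s, saturating at 4. Each combined state is a pair, one component from each; accept when both components accept. Equivalent product states are then merged.
With 13 states:
          a    b  
>* S0     S1   S2 
   S1     S3   S4 
   S2     S4   S5 
   S3     S6   S7 
   S4     S7   S8 
   S5     S8   S0 
 * S6     S9  S10 
 * S7    S10  S11 
 * S8    S11   S1 
   S9     S9   S9 
   S10    S9  S12 
   S11   S12   S3 
   S12    S9   S6 
(> = start, * = accepting)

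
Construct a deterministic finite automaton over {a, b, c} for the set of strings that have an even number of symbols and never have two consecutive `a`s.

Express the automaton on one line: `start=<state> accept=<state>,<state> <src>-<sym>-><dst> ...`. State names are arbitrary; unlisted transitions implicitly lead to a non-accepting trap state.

Run two small machines in parallel and take their product. The first has 2 states tracking the input length modulo 2; the second has 3 states tracking partial matches of the forbidden pattern `aa`. A product state is a pair (one from each), accepting exactly when both do. Minimizing collapses redundant product states.
With 5 states:
        a   b   c  
>* s0   s1  s2  s2 
   s1   s3  s0  s0 
   s2   s4  s0  s0 
   s3   s3  s3  s3 
 * s4   s3  s2  s2 
(> = start, * = accepting)

start=s0 accept=s0,s4 s0-a->s1 s0-b->s2 s0-c->s2 s1-a->s3 s1-b->s0 s1-c->s0 s2-a->s4 s2-b->s0 s2-c->s0 s3-a->s3 s3-b->s3 s3-c->s3 s4-a->s3 s4-b->s2 s4-c->s2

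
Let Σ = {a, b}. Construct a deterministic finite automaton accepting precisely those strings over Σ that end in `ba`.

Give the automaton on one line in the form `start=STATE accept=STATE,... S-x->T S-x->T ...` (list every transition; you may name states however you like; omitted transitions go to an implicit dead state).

Let each state record the length of the longest suffix of the input read so far that is also a prefix of `ba`. S1 means the last symbol is `b`; S2 means the last 2 symbols are `ba`. Accept only at S2, where the string currently ends in `ba`.
3 states suffice.
        a   b  
>  S0   S0  S1 
   S1   S2  S1 
 * S2   S0  S1 
(> = start, * = accepting)

start=S0 accept=S2 S0-a->S0 S0-b->S1 S1-a->S2 S1-b->S1 S2-a->S0 S2-b->S1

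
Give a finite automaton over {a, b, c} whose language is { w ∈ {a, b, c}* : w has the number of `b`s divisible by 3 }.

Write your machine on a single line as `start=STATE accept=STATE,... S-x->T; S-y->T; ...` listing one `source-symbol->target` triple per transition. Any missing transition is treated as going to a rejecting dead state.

start=S0; accept=S0; S0-a->S0; S0-b->S1; S0-c->S0; S1-a->S1; S1-b->S2; S1-c->S1; S2-a->S2; S2-b->S0; S2-c->S2

Keep the running count of `b`s modulo 3: each `b` advances along the cycle S0 → S1 → S2 → S0 while other symbols loop. Accept at S0.
A 3-state machine:
        a   b   c  
>* S0   S0  S1  S0 
   S1   S1  S2  S1 
   S2   S2  S0  S2 
(> = start, * = accepting)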